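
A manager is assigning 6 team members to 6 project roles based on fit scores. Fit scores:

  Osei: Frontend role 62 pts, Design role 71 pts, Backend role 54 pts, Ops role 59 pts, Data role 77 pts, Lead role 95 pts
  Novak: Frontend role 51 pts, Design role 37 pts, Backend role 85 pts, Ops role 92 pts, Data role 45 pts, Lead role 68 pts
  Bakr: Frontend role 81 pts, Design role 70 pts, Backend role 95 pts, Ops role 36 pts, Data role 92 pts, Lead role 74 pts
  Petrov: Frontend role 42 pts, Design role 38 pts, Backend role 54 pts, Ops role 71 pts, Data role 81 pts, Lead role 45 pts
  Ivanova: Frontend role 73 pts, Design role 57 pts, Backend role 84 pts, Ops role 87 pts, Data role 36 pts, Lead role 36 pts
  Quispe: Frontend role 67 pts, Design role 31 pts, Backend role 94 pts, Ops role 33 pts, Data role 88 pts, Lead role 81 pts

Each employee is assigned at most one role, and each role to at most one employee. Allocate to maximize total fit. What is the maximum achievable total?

Max total: 505 pts

Optimal: Osei→Lead role (95 pts), Novak→Ops role (92 pts), Bakr→Design role (70 pts), Petrov→Data role (81 pts), Ivanova→Frontend role (73 pts), Quispe→Backend role (94 pts) — total 95+92+70+81+73+94 = 505 pts.
Max-entry greedy (repeatedly take the single best remaining cell) gives 481 pts, worse by 24.
Swapping Ivanova↔Bakr (Ivanova→Design role 57 pts, Bakr→Frontend role 81 pts) loses 5.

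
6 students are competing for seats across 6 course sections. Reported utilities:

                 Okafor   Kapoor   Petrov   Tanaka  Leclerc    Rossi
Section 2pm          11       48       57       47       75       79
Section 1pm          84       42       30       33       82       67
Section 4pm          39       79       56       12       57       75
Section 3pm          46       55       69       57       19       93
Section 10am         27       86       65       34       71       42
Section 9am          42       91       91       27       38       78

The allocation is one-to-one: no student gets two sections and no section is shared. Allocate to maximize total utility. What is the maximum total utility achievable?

Maximum total: 468 points

This is the linear assignment problem.
Optimal: Okafor→Section 1pm (84 points), Kapoor→Section 10am (86 points), Petrov→Section 9am (91 points), Tanaka→Section 3pm (57 points), Leclerc→Section 2pm (75 points), Rossi→Section 4pm (75 points) — total 84+86+91+57+75+75 = 468 points.
Column-greedy (each section in turn goes to its best remaining student) gives 409 points, worse by 59.
Next-best assignment: Okafor→Section 1pm, Kapoor→Section 4pm, Petrov→Section 9am, Tanaka→Section 2pm, Leclerc→Section 10am, Rossi→Section 3pm = 465 points.
Swapping Petrov↔Kapoor (Petrov→Section 10am 65 points, Kapoor→Section 9am 91 points) loses 21.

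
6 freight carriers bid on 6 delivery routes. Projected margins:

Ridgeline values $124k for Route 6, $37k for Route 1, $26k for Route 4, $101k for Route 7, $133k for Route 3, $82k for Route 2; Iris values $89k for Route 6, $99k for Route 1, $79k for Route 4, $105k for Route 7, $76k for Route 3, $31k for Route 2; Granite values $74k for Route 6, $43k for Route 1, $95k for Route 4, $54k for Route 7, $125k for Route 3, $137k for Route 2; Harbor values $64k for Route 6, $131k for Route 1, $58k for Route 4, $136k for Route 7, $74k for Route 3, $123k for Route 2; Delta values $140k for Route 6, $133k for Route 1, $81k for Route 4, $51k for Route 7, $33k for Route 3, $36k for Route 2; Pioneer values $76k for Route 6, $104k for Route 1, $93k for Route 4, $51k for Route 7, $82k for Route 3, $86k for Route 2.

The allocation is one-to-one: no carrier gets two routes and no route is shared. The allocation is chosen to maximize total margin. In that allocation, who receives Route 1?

Harbor receives Route 1.

Optimal: Ridgeline→Route 3 ($133k), Iris→Route 7 ($105k), Granite→Route 2 ($137k), Harbor→Route 1 ($131k), Delta→Route 6 ($140k), Pioneer→Route 4 ($93k) — total 133+105+137+131+140+93 = $739k.
Column-greedy (each route in turn goes to its best remaining carrier) gives $690k, worse by 49.
Next-best assignment: Ridgeline→Route 3, Iris→Route 1, Granite→Route 2, Harbor→Route 7, Delta→Route 6, Pioneer→Route 4 = $738k.
Swapping Iris↔Pioneer (Iris→Route 4 $79k, Pioneer→Route 7 $51k) loses 68.
No other one-to-one assignment exceeds $739k.
Harbor's own top route is Route 7 ($136k), but forcing Harbor→Route 7 and reassigning the rest optimally gives only $738k — worse by 1.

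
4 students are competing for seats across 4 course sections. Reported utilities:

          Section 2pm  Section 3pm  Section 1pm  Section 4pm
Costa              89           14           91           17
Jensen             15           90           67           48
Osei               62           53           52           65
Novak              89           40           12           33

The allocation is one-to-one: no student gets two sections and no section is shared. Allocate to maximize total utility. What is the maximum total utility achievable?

Optimal: Costa→Section 1pm (91 points), Jensen→Section 3pm (90 points), Osei→Section 4pm (65 points), Novak→Section 2pm (89 points) — total 91+90+65+89 = 335 points.
Column-greedy (each section in turn goes to its best remaining student) gives 264 points, worse by 71.
Next-best assignment: Costa→Section 1pm, Jensen→Section 4pm, Osei→Section 3pm, Novak→Section 2pm = 281 points.

Max total: 335 points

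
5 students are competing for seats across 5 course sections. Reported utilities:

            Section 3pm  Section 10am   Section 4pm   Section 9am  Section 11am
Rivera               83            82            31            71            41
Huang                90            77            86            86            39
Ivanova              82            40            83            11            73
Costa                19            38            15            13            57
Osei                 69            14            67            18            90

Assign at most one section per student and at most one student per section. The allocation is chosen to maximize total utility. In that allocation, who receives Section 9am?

Huang receives Section 9am.

This is the linear assignment problem.
Optimal: Rivera→Section 3pm (83 points), Huang→Section 9am (86 points), Ivanova→Section 4pm (83 points), Costa→Section 10am (38 points), Osei→Section 11am (90 points) — total 83+86+83+38+90 = 380 points.
Row-greedy (each student in turn takes its best remaining section) gives 298 points, worse by 82.
Next-best assignment: Rivera→Section 10am, Huang→Section 9am, Ivanova→Section 4pm, Costa→Section 11am, Osei→Section 3pm = 377 points.
Checked against all permutations: 380 points is optimal.
Huang's own top section is Section 3pm (90 points), but forcing Huang→Section 3pm and reassigning the rest optimally gives only 372 points — worse by 8.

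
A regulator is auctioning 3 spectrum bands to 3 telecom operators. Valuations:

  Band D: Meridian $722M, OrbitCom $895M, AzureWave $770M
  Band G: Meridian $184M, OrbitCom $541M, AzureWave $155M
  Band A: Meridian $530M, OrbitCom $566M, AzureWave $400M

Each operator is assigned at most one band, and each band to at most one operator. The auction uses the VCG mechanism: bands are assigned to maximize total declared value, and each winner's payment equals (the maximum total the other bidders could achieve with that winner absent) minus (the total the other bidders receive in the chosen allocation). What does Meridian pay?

Meridian pays $25M.

Efficient allocation: Meridian→Band A ($530M), OrbitCom→Band G ($541M), AzureWave→Band D ($770M); total welfare W = $1841M.
Meridian receives Band A at value $530M, so the others get W − 530 = $1311M.
Without Meridian: best allocation of the remaining 2 bidders over all 3 bands is OrbitCom→Band A ($566M), AzureWave→Band D ($770M), total $1336M.
VCG payment = (others' best without Meridian) − (others' welfare with Meridian) = 1336 − 1311 = $25M.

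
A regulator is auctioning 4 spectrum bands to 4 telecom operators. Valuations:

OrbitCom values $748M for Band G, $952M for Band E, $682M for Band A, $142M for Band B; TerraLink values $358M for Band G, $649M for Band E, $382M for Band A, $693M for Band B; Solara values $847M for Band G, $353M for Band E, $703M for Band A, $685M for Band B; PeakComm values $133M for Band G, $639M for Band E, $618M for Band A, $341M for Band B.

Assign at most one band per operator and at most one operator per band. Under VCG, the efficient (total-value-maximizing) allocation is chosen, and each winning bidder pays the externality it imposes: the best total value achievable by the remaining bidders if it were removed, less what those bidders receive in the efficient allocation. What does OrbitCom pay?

Efficient allocation: OrbitCom→Band E ($952M), TerraLink→Band B ($693M), Solara→Band G ($847M), PeakComm→Band A ($618M); total welfare W = $3110M.
OrbitCom receives Band E at value $952M, so the others get W − 952 = $2158M.
Without OrbitCom: best allocation of the remaining 3 bidders over all 4 bands is TerraLink→Band B ($693M), Solara→Band G ($847M), PeakComm→Band E ($639M), total $2179M.
VCG payment = (others' best without OrbitCom) − (others' welfare with OrbitCom) = 2179 − 2158 = $21M.

OrbitCom pays $21M.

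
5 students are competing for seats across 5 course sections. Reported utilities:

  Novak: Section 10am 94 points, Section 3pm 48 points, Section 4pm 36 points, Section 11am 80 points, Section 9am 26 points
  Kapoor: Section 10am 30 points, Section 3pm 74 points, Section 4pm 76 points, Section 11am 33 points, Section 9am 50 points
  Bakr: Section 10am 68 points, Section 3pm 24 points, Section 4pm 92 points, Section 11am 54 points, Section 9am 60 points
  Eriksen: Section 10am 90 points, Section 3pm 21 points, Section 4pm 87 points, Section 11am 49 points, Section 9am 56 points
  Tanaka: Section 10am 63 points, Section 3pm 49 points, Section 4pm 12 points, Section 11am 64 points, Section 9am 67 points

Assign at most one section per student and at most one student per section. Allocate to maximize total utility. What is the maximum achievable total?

This is the linear assignment problem.
Optimal: Novak→Section 11am (80 points), Kapoor→Section 3pm (74 points), Bakr→Section 4pm (92 points), Eriksen→Section 10am (90 points), Tanaka→Section 9am (67 points) — total 80+74+92+90+67 = 403 points.
Every other assignment is strictly worse.

Max total: 403 points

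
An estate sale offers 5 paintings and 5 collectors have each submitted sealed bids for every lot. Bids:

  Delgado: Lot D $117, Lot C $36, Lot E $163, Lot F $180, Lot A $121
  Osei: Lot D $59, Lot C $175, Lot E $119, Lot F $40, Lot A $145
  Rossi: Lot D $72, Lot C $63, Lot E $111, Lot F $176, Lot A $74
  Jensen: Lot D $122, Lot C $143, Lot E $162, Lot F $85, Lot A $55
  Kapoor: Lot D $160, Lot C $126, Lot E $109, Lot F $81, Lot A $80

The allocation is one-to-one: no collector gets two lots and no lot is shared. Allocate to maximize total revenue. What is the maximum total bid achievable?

This is the linear assignment problem.
Optimal: Delgado→Lot A ($121), Osei→Lot C ($175), Rossi→Lot F ($176), Jensen→Lot E ($162), Kapoor→Lot D ($160) — total 121+175+176+162+160 = $794.
Max-entry greedy (repeatedly take the single best remaining cell) gives $751, worse by 43.
No other one-to-one assignment exceeds $794.

Max total: $794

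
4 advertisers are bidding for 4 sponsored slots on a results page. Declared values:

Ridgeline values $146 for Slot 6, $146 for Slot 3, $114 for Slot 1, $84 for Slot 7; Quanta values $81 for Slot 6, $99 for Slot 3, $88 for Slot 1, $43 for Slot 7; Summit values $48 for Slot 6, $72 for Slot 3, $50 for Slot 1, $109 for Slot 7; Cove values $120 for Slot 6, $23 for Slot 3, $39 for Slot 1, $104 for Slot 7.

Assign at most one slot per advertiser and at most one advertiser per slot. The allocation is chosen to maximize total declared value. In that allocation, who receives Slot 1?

This is a one-to-one assignment (maximum-weight bipartite matching).
Optimal: Ridgeline→Slot 3 ($146), Quanta→Slot 1 ($88), Summit→Slot 7 ($109), Cove→Slot 6 ($120) — total 146+88+109+120 = $463.
Row-greedy (each advertiser in turn takes its best remaining slot) gives $393, worse by 70.
Swapping Cove↔Ridgeline (Cove→Slot 3 $23, Ridgeline→Slot 6 $146) loses 97.
No other one-to-one assignment exceeds $463.
Quanta's own top slot is Slot 3 ($99), but forcing Quanta→Slot 3 and reassigning the rest optimally gives only $442 — worse by 21.

Quanta receives Slot 1.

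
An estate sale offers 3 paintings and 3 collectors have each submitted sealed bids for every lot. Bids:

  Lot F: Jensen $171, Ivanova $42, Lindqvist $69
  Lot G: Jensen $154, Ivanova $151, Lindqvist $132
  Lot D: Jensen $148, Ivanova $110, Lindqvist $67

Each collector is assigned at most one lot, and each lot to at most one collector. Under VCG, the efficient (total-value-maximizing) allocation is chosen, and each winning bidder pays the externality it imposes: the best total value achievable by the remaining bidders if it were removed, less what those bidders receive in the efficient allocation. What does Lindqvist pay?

Lindqvist pays $41.

Efficient allocation: Jensen→Lot F ($171), Ivanova→Lot D ($110), Lindqvist→Lot G ($132); total welfare W = $413.
Lindqvist receives Lot G at value $132, so the others get W − 132 = $281.
Without Lindqvist: best allocation of the remaining 2 bidders over all 3 lots is Jensen→Lot F ($171), Ivanova→Lot G ($151), total $322.
VCG payment = (others' best without Lindqvist) − (others' welfare with Lindqvist) = 322 − 281 = $41.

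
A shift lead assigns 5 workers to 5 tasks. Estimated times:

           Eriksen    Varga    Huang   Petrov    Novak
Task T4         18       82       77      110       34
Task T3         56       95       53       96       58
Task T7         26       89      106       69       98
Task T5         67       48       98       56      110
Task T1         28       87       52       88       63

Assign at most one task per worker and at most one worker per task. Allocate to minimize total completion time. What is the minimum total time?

Minimum total: 232 min

This is a one-to-one assignment (minimum-cost bipartite matching).
Optimal: Eriksen→Task T1 (28 min), Varga→Task T5 (48 min), Huang→Task T3 (53 min), Petrov→Task T7 (69 min), Novak→Task T4 (34 min) — total 28+48+53+69+34 = 232 min.
Min-entry greedy (repeatedly take the single cheapest remaining cell) gives 245 min, worse by 13.
Next-best assignment: Eriksen→Task T4, Varga→Task T5, Huang→Task T1, Petrov→Task T7, Novak→Task T3 = 245 min.
Swapping Huang↔Eriksen (Huang→Task T1 52 min, Eriksen→Task T3 56 min) adds 27.
Checked against all permutations: 232 min is optimal.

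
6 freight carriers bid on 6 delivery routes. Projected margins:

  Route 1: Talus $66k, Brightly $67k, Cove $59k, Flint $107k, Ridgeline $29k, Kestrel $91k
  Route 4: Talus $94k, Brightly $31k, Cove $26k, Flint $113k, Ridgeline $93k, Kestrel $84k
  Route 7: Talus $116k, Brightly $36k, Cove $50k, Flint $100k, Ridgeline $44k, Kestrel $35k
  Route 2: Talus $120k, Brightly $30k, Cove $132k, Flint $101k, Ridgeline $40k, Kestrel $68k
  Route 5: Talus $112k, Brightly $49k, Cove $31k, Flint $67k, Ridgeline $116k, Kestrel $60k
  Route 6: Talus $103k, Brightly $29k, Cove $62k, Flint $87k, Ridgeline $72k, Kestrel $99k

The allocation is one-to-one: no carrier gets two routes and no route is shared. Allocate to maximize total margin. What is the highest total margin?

Max total: $643k

Optimal: Talus→Route 7 ($116k), Brightly→Route 1 ($67k), Cove→Route 2 ($132k), Flint→Route 4 ($113k), Ridgeline→Route 5 ($116k), Kestrel→Route 6 ($99k) — total 116+67+132+113+116+99 = $643k.
Next-best assignment: Talus→Route 4, Brightly→Route 1, Cove→Route 2, Flint→Route 7, Ridgeline→Route 5, Kestrel→Route 6 = $608k.
Every other assignment is strictly worse.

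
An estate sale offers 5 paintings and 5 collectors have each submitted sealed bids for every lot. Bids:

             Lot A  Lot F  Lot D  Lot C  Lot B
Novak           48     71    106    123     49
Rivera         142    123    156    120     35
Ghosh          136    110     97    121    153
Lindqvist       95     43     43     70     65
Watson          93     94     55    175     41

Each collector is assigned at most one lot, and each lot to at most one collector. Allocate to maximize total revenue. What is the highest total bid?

Max total: $652

Optimal: Novak→Lot D ($106), Rivera→Lot F ($123), Ghosh→Lot B ($153), Lindqvist→Lot A ($95), Watson→Lot C ($175) — total 106+123+153+95+175 = $652.
Max-entry greedy (repeatedly take the single best remaining cell) gives $650, worse by 2.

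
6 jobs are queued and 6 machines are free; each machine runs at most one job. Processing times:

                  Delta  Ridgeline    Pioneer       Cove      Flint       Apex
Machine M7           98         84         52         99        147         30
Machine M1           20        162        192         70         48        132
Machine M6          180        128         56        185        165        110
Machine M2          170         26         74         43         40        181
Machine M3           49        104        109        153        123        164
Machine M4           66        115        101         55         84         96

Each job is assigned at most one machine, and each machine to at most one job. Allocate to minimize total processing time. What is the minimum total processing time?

Min total: 264 min

Optimal: Delta→Machine M3 (49 min), Ridgeline→Machine M2 (26 min), Pioneer→Machine M6 (56 min), Cove→Machine M4 (55 min), Flint→Machine M1 (48 min), Apex→Machine M7 (30 min) — total 49+26+56+55+48+30 = 264 min.
Next-best assignment: Delta→Machine M1, Ridgeline→Machine M3, Pioneer→Machine M6, Cove→Machine M4, Flint→Machine M2, Apex→Machine M7 = 305 min.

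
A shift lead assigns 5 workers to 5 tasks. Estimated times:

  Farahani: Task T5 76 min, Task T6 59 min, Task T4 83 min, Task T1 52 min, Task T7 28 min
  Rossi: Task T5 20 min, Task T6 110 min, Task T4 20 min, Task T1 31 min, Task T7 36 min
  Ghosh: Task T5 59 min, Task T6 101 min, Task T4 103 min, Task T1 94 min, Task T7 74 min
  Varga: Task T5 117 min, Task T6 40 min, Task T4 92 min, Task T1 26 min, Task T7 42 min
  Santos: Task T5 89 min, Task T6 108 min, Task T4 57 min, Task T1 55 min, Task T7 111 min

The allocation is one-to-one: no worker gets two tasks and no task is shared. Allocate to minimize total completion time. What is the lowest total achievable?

Min total: 202 min

This is the linear assignment problem.
Optimal: Farahani→Task T7 (28 min), Rossi→Task T4 (20 min), Ghosh→Task T5 (59 min), Varga→Task T6 (40 min), Santos→Task T1 (55 min) — total 28+20+59+40+55 = 202 min.
Column-greedy (each task in turn goes to its cheapest remaining worker) gives 243 min, worse by 41.
Every other assignment is strictly worse.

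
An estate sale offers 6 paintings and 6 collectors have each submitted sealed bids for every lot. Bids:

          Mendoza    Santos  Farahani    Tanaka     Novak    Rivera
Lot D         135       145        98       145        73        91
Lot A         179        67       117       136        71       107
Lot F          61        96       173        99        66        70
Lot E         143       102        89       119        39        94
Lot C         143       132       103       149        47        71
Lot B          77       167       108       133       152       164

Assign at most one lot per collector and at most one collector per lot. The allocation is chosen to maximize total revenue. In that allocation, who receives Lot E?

This is the linear assignment problem.
Optimal: Mendoza→Lot A ($179), Santos→Lot D ($145), Farahani→Lot F ($173), Tanaka→Lot C ($149), Novak→Lot B ($152), Rivera→Lot E ($94) — total 179+145+173+149+152+94 = $892.
Column-greedy (each lot in turn goes to its best remaining collector) gives $839, worse by 53.
Checked against all permutations: $892 is optimal.
Rivera's own top lot is Lot B ($164), but forcing Rivera→Lot B and reassigning the rest optimally gives only $849 — worse by 43.

Rivera receives Lot E.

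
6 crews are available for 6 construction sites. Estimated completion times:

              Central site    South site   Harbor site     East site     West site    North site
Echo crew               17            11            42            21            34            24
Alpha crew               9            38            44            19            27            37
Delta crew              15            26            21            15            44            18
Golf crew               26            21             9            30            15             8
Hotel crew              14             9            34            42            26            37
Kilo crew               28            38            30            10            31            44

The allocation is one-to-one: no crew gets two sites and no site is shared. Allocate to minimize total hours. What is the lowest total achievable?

Optimal: Echo crew→South site (11 hours), Alpha crew→Central site (9 hours), Delta crew→North site (18 hours), Golf crew→Harbor site (9 hours), Hotel crew→West site (26 hours), Kilo crew→East site (10 hours) — total 11+9+18+9+26+10 = 83 hours.
Column-greedy (each site in turn goes to its cheapest remaining crew) gives 89 hours, worse by 6.
Next-best assignment: Echo crew→South site, Alpha crew→Central site, Delta crew→Harbor site, Golf crew→North site, Hotel crew→West site, Kilo crew→East site = 85 hours.
Swapping Alpha crew↔Delta crew (Alpha crew→North site 37 hours, Delta crew→Central site 15 hours) adds 25.

Minimum total: 83 hours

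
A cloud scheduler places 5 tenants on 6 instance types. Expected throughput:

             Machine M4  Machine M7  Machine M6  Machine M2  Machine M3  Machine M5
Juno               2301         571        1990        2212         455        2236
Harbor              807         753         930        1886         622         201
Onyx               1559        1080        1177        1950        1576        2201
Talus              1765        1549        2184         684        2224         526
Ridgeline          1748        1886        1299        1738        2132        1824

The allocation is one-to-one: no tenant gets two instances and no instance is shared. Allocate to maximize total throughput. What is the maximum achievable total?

Maximum total: 10704 ops/s

Optimal: Juno→Machine M4 (2301 ops/s), Harbor→Machine M2 (1886 ops/s), Onyx→Machine M5 (2201 ops/s), Talus→Machine M6 (2184 ops/s), Ridgeline→Machine M3 (2132 ops/s) — total 2301+1886+2201+2184+2132 = 10704 ops/s.
Max-entry greedy (repeatedly take the single best remaining cell) gives 10498 ops/s, worse by 206.
Next-best assignment: Juno→Machine M4, Harbor→Machine M2, Onyx→Machine M5, Talus→Machine M3, Ridgeline→Machine M7 = 10498 ops/s.
No other one-to-one assignment exceeds 10704 ops/s.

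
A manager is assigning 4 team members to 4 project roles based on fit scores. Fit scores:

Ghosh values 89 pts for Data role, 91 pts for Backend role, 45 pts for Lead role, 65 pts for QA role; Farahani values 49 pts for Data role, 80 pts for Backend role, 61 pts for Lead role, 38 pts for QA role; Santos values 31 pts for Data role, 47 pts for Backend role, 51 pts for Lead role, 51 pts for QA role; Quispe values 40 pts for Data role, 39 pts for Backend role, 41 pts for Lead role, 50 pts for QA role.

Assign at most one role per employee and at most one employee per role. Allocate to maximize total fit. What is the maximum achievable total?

This is the linear assignment problem.
Optimal: Ghosh→Data role (89 pts), Farahani→Backend role (80 pts), Santos→Lead role (51 pts), Quispe→QA role (50 pts) — total 89+80+51+50 = 270 pts.
Row-greedy (each employee in turn takes its best remaining role) gives 243 pts, worse by 27.
Next-best assignment: Ghosh→Data role, Farahani→Backend role, Santos→QA role, Quispe→Lead role = 261 pts.
Swapping Quispe↔Ghosh (Quispe→Data role 40 pts, Ghosh→QA role 65 pts) loses 34.
Every other assignment is strictly worse.

Max total: 270 pts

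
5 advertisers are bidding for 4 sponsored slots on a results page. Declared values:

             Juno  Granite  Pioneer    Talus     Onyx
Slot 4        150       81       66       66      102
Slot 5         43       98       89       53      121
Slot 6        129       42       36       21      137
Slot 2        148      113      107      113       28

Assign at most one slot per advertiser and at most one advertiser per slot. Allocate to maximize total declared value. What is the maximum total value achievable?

Optimal: Juno→Slot 4 ($150), Granite→Slot 5 ($98), Onyx→Slot 6 ($137), Talus→Slot 2 ($113) — total 150+98+137+113 = $498.
Max-entry greedy (repeatedly take the single best remaining cell) gives $489, worse by 9.

Maximum total: $498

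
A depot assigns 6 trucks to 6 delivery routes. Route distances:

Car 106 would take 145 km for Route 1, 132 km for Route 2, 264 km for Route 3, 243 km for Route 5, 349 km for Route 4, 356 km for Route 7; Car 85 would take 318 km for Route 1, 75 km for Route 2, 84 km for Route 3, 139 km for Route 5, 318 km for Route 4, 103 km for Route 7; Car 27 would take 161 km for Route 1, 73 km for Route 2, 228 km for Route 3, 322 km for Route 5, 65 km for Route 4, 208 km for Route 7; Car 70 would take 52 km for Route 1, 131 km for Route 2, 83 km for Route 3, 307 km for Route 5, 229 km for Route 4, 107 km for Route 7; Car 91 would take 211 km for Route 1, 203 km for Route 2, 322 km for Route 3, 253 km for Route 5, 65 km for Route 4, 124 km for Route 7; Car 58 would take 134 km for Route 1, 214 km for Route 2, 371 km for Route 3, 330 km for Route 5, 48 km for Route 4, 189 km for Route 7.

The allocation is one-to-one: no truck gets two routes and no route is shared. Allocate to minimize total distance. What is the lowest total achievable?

Optimal: Car 106→Route 1 (145 km), Car 85→Route 5 (139 km), Car 27→Route 2 (73 km), Car 70→Route 3 (83 km), Car 91→Route 7 (124 km), Car 58→Route 4 (48 km) — total 145+139+73+83+124+48 = 612 km.
Min-entry greedy (repeatedly take the single cheapest remaining cell) gives 624 km, worse by 12.
Next-best assignment: Car 106→Route 5, Car 85→Route 3, Car 27→Route 2, Car 70→Route 1, Car 91→Route 7, Car 58→Route 4 = 624 km.
No other one-to-one assignment undercuts 612 km.

Min total: 612 km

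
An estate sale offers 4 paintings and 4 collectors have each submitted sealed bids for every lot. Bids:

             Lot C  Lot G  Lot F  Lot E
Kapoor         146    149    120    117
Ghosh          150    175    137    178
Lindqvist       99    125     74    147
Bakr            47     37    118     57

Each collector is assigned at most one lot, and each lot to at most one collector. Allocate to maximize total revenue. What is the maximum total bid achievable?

Maximum total: $586

Optimal: Kapoor→Lot C ($146), Ghosh→Lot G ($175), Lindqvist→Lot E ($147), Bakr→Lot F ($118) — total 146+175+147+118 = $586.
Max-entry greedy (repeatedly take the single best remaining cell) gives $544, worse by 42.
Next-best assignment: Kapoor→Lot C, Ghosh→Lot E, Lindqvist→Lot G, Bakr→Lot F = $567.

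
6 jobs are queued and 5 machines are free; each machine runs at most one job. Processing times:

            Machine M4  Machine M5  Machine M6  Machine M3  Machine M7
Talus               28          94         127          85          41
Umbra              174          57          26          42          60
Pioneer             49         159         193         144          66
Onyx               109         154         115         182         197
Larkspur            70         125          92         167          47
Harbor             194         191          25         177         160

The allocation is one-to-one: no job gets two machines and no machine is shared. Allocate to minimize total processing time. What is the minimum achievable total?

Minimum total: 257 min

Optimal: Pioneer→Machine M4 (49 min), Talus→Machine M5 (94 min), Harbor→Machine M6 (25 min), Umbra→Machine M3 (42 min), Larkspur→Machine M7 (47 min) — total 49+94+25+42+47 = 257 min.
Row-greedy (each job in turn takes its cheapest remaining machine) gives 441 min, worse by 184.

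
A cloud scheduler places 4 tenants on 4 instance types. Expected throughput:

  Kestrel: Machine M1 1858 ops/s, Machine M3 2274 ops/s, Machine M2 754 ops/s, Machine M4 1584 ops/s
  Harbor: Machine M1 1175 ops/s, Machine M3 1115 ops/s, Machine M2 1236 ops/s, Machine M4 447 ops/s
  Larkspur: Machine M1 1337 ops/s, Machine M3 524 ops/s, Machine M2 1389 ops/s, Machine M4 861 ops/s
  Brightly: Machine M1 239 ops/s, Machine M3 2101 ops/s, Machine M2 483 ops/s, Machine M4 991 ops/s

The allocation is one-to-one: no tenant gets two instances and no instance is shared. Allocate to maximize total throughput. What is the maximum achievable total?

Max total: 6258 ops/s

Optimal: Kestrel→Machine M4 (1584 ops/s), Harbor→Machine M2 (1236 ops/s), Larkspur→Machine M1 (1337 ops/s), Brightly→Machine M3 (2101 ops/s) — total 1584+1236+1337+2101 = 6258 ops/s.
Row-greedy (each tenant in turn takes its best remaining instance) gives 5838 ops/s, worse by 420.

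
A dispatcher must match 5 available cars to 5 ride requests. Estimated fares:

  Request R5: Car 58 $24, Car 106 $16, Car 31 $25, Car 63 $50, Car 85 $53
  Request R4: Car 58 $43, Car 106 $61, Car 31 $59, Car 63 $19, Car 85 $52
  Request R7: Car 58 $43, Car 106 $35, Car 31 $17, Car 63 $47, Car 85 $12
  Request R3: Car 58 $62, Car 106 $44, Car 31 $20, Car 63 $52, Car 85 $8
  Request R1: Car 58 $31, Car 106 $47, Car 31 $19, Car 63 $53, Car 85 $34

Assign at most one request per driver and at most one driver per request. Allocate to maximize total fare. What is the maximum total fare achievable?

This is the linear assignment problem.
Optimal: Car 58→Request R3 ($62), Car 106→Request R1 ($47), Car 31→Request R4 ($59), Car 63→Request R7 ($47), Car 85→Request R5 ($53) — total 62+47+59+47+53 = $268.
Column-greedy (each request in turn goes to its best remaining driver) gives $242, worse by 26.

Maximum total: $268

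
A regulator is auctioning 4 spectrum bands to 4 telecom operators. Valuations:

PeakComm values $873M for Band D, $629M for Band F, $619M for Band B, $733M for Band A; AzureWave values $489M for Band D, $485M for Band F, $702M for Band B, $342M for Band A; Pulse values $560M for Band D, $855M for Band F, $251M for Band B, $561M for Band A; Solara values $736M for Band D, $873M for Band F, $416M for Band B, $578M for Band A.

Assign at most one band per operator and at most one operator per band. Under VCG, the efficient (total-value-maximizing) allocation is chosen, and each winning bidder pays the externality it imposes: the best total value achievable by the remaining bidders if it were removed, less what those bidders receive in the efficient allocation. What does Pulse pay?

Pulse pays $277M.

Efficient allocation: PeakComm→Band A ($733M), AzureWave→Band B ($702M), Pulse→Band F ($855M), Solara→Band D ($736M); total welfare W = $3026M.
Pulse receives Band F at value $855M, so the others get W − 855 = $2171M.
Without Pulse: best allocation of the remaining 3 bidders over all 4 bands is PeakComm→Band D ($873M), AzureWave→Band B ($702M), Solara→Band F ($873M), total $2448M.
VCG payment = (others' best without Pulse) − (others' welfare with Pulse) = 2448 − 2171 = $277M.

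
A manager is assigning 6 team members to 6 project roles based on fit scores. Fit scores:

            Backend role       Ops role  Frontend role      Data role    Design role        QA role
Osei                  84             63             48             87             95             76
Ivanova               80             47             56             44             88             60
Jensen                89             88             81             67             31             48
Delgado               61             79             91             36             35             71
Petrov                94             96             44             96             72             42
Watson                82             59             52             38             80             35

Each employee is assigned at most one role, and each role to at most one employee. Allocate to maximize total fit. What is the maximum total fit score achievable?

Maximum total: 521 pts

Optimal: Osei→QA role (76 pts), Ivanova→Design role (88 pts), Jensen→Ops role (88 pts), Delgado→Frontend role (91 pts), Petrov→Data role (96 pts), Watson→Backend role (82 pts) — total 76+88+88+91+96+82 = 521 pts.
Next-best assignment: Osei→Design role, Ivanova→QA role, Jensen→Ops role, Delgado→Frontend role, Petrov→Data role, Watson→Backend role = 512 pts.
Swapping Delgado↔Jensen (Delgado→Ops role 79 pts, Jensen→Frontend role 81 pts) loses 19.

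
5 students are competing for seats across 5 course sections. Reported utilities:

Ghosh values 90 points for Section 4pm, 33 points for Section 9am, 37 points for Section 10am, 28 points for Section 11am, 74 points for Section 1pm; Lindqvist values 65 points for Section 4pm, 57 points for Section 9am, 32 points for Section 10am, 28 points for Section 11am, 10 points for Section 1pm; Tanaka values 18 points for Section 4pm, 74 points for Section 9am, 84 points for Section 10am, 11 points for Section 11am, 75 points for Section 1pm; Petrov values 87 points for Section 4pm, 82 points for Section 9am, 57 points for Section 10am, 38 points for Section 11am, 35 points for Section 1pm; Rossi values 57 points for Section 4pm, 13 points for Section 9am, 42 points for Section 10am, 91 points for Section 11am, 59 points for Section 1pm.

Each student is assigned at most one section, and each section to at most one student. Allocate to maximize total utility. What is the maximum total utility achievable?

Maximum total: 396 points

Optimal: Ghosh→Section 1pm (74 points), Lindqvist→Section 4pm (65 points), Tanaka→Section 10am (84 points), Petrov→Section 9am (82 points), Rossi→Section 11am (91 points) — total 74+65+84+82+91 = 396 points.
Column-greedy (each section in turn goes to its best remaining student) gives 357 points, worse by 39.
Next-best assignment: Ghosh→Section 1pm, Lindqvist→Section 9am, Tanaka→Section 10am, Petrov→Section 4pm, Rossi→Section 11am = 393 points.
Swapping Lindqvist↔Rossi (Lindqvist→Section 11am 28 points, Rossi→Section 4pm 57 points) loses 71.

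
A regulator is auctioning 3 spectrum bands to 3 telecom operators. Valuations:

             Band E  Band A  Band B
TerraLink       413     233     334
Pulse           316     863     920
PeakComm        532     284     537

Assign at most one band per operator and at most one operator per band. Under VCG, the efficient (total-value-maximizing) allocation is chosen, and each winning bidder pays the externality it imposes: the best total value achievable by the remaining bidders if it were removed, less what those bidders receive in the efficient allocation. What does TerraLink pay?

Efficient allocation: TerraLink→Band E ($413M), Pulse→Band A ($863M), PeakComm→Band B ($537M); total welfare W = $1813M.
TerraLink receives Band E at value $413M, so the others get W − 413 = $1400M.
Without TerraLink: best allocation of the remaining 2 bidders over all 3 bands is Pulse→Band B ($920M), PeakComm→Band E ($532M), total $1452M.
VCG payment = (others' best without TerraLink) − (others' welfare with TerraLink) = 1452 − 1400 = $52M.

TerraLink pays $52M.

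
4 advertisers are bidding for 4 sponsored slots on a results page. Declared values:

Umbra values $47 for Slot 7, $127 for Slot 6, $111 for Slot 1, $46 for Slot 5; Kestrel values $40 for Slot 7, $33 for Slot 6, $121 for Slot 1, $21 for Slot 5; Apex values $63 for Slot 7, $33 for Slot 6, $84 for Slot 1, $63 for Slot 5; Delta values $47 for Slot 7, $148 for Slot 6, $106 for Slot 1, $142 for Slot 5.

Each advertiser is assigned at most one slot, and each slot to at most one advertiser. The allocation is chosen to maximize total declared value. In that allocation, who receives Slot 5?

Delta receives Slot 5.

Optimal: Umbra→Slot 6 ($127), Kestrel→Slot 1 ($121), Apex→Slot 7 ($63), Delta→Slot 5 ($142) — total 127+121+63+142 = $453.
Max-entry greedy (repeatedly take the single best remaining cell) gives $378, worse by 75.
Next-best assignment: Umbra→Slot 6, Kestrel→Slot 7, Apex→Slot 1, Delta→Slot 5 = $393.
Swapping Apex↔Delta (Apex→Slot 5 $63, Delta→Slot 7 $47) loses 95.
No other one-to-one assignment exceeds $453.
Delta's own top slot is Slot 6 ($148), but forcing Delta→Slot 6 and reassigning the rest optimally gives only $379 — worse by 74.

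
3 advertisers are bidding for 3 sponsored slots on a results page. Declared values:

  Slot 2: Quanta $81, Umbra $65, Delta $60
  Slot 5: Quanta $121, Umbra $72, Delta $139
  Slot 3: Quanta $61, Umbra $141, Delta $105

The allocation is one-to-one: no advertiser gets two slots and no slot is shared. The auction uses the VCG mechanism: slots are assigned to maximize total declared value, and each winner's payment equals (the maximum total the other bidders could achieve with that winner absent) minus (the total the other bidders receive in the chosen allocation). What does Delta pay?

Delta pays $40.

Efficient allocation: Quanta→Slot 2 ($81), Umbra→Slot 3 ($141), Delta→Slot 5 ($139); total welfare W = $361.
Delta receives Slot 5 at value $139, so the others get W − 139 = $222.
Without Delta: best allocation of the remaining 2 bidders over all 3 slots is Quanta→Slot 5 ($121), Umbra→Slot 3 ($141), total $262.
VCG payment = (others' best without Delta) − (others' welfare with Delta) = 262 − 222 = $40.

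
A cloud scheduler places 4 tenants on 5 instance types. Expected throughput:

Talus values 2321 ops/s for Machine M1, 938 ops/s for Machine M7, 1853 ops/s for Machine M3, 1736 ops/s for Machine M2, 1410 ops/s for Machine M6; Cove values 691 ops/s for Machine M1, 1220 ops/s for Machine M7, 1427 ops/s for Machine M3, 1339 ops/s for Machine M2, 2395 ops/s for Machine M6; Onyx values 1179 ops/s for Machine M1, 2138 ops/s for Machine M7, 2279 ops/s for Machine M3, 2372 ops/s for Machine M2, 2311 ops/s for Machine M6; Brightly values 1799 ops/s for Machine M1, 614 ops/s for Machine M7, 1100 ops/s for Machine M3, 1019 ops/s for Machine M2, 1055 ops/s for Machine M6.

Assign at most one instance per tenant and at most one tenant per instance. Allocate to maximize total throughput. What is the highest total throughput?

Optimal: Talus→Machine M3 (1853 ops/s), Cove→Machine M6 (2395 ops/s), Onyx→Machine M2 (2372 ops/s), Brightly→Machine M1 (1799 ops/s) — total 1853+2395+2372+1799 = 8419 ops/s.
Next-best assignment: Talus→Machine M2, Cove→Machine M6, Onyx→Machine M3, Brightly→Machine M1 = 8209 ops/s.

Max total: 8419 ops/s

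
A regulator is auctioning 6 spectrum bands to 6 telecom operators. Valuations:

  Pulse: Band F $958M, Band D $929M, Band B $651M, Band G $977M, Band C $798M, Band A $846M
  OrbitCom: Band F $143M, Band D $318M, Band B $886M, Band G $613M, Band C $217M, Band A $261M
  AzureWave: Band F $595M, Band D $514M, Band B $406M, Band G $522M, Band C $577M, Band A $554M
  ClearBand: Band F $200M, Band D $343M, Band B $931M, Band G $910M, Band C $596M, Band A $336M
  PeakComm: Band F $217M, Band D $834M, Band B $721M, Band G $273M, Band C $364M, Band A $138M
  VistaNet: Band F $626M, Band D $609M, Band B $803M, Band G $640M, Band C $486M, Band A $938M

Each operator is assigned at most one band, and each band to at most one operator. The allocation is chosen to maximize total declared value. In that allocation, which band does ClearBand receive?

ClearBand receives Band G.

Treat this as an assignment problem: match each operator to one band.
Optimal: Pulse→Band F ($958M), OrbitCom→Band B ($886M), AzureWave→Band C ($577M), ClearBand→Band G ($910M), PeakComm→Band D ($834M), VistaNet→Band A ($938M) — total 958+886+577+910+834+938 = $5103M.
Row-greedy (each operator in turn takes its best remaining band) gives $4826M, worse by 277.
Next-best assignment: Pulse→Band C, OrbitCom→Band B, AzureWave→Band F, ClearBand→Band G, PeakComm→Band D, VistaNet→Band A = $4961M.
Every other assignment is strictly worse.
ClearBand's own top band is Band B ($931M), but forcing ClearBand→Band B and reassigning the rest optimally gives only $4851M — worse by 252.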